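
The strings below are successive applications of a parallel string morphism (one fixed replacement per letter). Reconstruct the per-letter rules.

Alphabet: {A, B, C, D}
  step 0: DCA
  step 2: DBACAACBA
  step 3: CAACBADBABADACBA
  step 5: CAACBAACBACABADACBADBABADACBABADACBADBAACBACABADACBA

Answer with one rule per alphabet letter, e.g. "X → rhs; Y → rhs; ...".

  step 2 ⇒ step 3: DBACAACBA ⇒ CA·AC·BA·D·BA·BA·D·AC·BA
    A ↦ BA
    B ↦ AC
    C ↦ D
    D ↦ CA

A->BA, B->AC, C->D, D->CA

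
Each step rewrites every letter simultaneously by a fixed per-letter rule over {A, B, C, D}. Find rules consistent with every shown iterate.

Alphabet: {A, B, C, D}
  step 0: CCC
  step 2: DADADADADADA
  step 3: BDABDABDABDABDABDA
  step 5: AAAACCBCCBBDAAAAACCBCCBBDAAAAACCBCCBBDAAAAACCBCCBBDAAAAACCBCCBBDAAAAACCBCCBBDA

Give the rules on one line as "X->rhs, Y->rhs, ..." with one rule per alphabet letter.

  step 2 ⇒ step 3: DADADADADADA ⇒ B·DA·B·DA·B·DA·B·DA·B·DA·B·DA
    A ↦ DA
    D ↦ B
    B ↦ CCB  (constrained at step 3)
    C ↦ AA  (constrained at step 0)

A->DA, B->CCB, C->AA, D->B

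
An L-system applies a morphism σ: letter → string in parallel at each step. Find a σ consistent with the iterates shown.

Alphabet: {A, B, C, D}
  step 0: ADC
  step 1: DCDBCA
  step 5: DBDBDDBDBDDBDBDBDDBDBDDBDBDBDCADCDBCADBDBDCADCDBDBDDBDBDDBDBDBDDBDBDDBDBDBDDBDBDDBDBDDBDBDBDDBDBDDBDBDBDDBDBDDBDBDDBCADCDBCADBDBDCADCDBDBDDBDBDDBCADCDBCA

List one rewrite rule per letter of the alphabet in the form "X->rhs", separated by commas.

A->DC, B->DBD, C->CA, D->DB

  step 0 ⇒ step 1: ADC ⇒ DC·DB·CA
    A ↦ DC
    C ↦ CA
    D ↦ DB
    B ↦ DBD  (constrained at step 1)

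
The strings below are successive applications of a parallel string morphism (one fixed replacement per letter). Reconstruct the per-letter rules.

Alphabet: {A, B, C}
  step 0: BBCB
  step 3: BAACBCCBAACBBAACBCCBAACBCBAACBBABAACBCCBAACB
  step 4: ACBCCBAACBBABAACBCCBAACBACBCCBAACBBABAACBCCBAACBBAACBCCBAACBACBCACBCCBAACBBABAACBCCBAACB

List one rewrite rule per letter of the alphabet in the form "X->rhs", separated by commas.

A->C, B->ACB, C->BA

  step 3 ⇒ step 4: BAACBCCBAACBBAACBCCBAACBCBAACBBABAACBCCBAACB ⇒ ACB·C·C·BA·ACB·BA·BA·ACB·C·C·BA·ACB·ACB·C·C·BA·ACB·BA·BA·ACB·C·C·BA·ACB·BA·ACB·C·C·BA·ACB·ACB·C·ACB·C·C·BA·ACB·BA·BA·ACB·C·C·BA·ACB
    A ↦ C
    B ↦ ACB
    C ↦ BA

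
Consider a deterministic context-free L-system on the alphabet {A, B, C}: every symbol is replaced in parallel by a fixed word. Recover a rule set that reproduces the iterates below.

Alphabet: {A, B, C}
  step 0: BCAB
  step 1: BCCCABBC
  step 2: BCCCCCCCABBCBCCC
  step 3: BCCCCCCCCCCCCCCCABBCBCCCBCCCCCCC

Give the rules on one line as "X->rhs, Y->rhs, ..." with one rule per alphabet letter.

  step 2 ⇒ step 3: BCCCCCCCABBCBCCC ⇒ BC·CC·CC·CC·CC·CC·CC·CC·AB·BC·BC·CC·BC·CC·CC·CC
    A ↦ AB
    B ↦ BC
    C ↦ CC

A->AB, B->BC, C->CC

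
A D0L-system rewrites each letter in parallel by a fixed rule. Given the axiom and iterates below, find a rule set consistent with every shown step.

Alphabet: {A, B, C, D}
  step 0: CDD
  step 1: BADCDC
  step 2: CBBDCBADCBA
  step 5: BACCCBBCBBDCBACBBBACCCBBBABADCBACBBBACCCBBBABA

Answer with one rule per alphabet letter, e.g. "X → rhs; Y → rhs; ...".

  step 1 ⇒ step 2: BADCDC ⇒ C·BB·DC·BA·DC·BA
    A ↦ BB
    B ↦ C
    C ↦ BA
    D ↦ DC

A->BB, B->C, C->BA, D->DC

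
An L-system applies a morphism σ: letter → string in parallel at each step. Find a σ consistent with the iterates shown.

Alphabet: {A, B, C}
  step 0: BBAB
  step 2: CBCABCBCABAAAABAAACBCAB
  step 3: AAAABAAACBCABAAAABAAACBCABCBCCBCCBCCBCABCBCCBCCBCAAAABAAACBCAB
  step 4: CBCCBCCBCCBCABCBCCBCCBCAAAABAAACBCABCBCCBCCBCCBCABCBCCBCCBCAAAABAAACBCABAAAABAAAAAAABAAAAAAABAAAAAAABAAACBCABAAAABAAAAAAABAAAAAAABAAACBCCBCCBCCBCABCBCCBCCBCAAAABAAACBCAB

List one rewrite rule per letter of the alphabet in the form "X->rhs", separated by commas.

  step 3 ⇒ step 4: AAAABAAACBCABAAAABAAACBCABCBCCBCCBCCBCABCBCCBCCBCAAAABAAACBCAB ⇒ CBC·CBC·CBC·CBC·AB·CBC·CBC·CBC·AAA·AB·AAA·CBC·AB·CBC·CBC·CBC·CBC·AB·CBC·CBC·CBC·AAA·AB·AAA·CBC·AB·AAA·AB·AAA·AAA·AB·AAA·AAA·AB·AAA·AAA·AB·AAA·CBC·AB·AAA·AB·AAA·AAA·AB·AAA·AAA·AB·AAA·CBC·CBC·CBC·CBC·AB·CBC·CBC·CBC·AAA·AB·AAA·CBC·AB
    A ↦ CBC
    B ↦ AB
    C ↦ AAA

A->CBC, B->AB, C->AAA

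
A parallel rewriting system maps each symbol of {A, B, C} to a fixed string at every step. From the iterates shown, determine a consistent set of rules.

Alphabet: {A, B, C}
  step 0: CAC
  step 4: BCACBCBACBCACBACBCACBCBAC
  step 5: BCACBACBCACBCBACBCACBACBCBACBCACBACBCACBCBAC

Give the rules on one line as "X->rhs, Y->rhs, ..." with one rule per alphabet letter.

  step 4 ⇒ step 5: BCACBCBACBCACBACBCACBCBAC ⇒ BC·AC·B·AC·BC·AC·BC·B·AC·BC·AC·B·AC·BC·B·AC·BC·AC·B·AC·BC·AC·BC·B·AC
    A ↦ B
    B ↦ BC
    C ↦ AC

A->B, B->BC, C->AC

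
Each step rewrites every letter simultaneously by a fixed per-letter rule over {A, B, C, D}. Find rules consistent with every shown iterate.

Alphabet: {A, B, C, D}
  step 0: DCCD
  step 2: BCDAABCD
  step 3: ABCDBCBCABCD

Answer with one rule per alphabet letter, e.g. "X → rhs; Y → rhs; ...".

A->BC, B->A, C->B, D->CD

  step 2 ⇒ step 3: BCDAABCD ⇒ A·B·CD·BC·BC·A·B·CD
    A ↦ BC
    B ↦ A
    C ↦ B
    D ↦ CD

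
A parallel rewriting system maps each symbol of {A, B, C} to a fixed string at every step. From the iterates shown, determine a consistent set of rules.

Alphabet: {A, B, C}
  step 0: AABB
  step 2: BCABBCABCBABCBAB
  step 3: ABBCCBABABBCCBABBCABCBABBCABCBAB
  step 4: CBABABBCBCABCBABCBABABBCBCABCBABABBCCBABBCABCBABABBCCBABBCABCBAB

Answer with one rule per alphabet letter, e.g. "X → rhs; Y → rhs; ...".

  step 3 ⇒ step 4: ABBCCBABABBCCBABBCABCBABBCABCBAB ⇒ CB·AB·AB·BC·BC·AB·CB·AB·CB·AB·AB·BC·BC·AB·CB·AB·AB·BC·CB·AB·BC·AB·CB·AB·AB·BC·CB·AB·BC·AB·CB·AB
    A ↦ CB
    B ↦ AB
    C ↦ BC

A->CB, B->AB, C->BC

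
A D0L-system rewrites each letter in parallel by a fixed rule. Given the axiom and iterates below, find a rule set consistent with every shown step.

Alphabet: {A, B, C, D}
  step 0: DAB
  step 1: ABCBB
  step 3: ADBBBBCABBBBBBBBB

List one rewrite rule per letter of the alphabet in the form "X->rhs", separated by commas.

A->C, B->BB, C->AD, D->AB

  step 0 ⇒ step 1: DAB ⇒ AB·C·BB
    A ↦ C
    B ↦ BB
    D ↦ AB
    C ↦ AD  (constrained at step 1)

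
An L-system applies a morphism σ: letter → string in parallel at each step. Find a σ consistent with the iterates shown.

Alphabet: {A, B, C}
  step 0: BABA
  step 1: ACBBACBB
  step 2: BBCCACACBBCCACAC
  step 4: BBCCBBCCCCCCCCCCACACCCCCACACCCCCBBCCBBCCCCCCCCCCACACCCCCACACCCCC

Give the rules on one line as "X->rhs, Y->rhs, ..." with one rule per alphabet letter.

A->BB, B->AC, C->CC

  step 1 ⇒ step 2: ACBBACBB ⇒ BB·CC·AC·AC·BB·CC·AC·AC
    A ↦ BB
    B ↦ AC
    C ↦ CC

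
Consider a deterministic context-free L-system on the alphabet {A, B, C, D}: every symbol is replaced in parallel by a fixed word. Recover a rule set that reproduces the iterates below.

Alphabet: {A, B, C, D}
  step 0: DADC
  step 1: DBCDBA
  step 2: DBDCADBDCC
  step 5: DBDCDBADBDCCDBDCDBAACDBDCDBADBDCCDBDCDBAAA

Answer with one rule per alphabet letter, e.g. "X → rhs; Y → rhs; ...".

A->C, B->DC, C->A, D->DB

  step 1 ⇒ step 2: DBCDBA ⇒ DB·DC·A·DB·DC·C
    A ↦ C
    B ↦ DC
    C ↦ A
    D ↦ DB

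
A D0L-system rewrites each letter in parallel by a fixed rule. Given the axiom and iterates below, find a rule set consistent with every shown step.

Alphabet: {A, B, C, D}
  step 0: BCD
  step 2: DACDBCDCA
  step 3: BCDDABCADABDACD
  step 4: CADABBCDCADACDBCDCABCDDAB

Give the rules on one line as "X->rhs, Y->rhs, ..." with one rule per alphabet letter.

A->CD, B->CA, C->DA, D->B

  step 3 ⇒ step 4: BCDDABCADABDACD ⇒ CA·DA·B·B·CD·CA·DA·CD·B·CD·CA·B·CD·DA·B
    A ↦ CD
    B ↦ CA
    C ↦ DA
    D ↦ B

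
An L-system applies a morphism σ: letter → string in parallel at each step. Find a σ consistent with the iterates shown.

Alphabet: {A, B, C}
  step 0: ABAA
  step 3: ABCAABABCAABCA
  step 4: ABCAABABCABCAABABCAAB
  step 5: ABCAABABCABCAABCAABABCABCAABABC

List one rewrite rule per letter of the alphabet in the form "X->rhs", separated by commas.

A->AB, B->C, C->A

  step 4 ⇒ step 5: ABCAABABCABCAABABCAAB ⇒ AB·C·A·AB·AB·C·AB·C·A·AB·C·A·AB·AB·C·AB·C·A·AB·AB·C
    A ↦ AB
    B ↦ C
    C ↦ A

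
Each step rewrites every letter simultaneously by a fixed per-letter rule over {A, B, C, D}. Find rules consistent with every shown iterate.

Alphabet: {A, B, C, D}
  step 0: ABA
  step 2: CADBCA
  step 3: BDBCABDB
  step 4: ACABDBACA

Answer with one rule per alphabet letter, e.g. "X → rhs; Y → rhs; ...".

A->DB, B->A, C->B, D->C

  step 3 ⇒ step 4: BDBCABDB ⇒ A·C·A·B·DB·A·C·A
    A ↦ DB
    B ↦ A
    C ↦ B
    D ↦ C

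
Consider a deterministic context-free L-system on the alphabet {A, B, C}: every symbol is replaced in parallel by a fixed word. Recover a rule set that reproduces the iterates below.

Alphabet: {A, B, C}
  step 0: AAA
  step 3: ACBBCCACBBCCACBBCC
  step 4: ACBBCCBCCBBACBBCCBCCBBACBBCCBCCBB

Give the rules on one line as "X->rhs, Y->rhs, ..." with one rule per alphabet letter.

A->AC, B->BCC, C->B

  step 3 ⇒ step 4: ACBBCCACBBCCACBBCC ⇒ AC·B·BCC·BCC·B·B·AC·B·BCC·BCC·B·B·AC·B·BCC·BCC·B·B
    A ↦ AC
    B ↦ BCC
    C ↦ B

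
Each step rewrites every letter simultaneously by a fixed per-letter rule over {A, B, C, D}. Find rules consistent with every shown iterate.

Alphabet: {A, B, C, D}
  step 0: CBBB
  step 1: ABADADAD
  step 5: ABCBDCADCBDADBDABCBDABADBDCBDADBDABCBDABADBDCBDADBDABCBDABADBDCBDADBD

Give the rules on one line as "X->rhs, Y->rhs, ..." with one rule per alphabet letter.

  step 0 ⇒ step 1: CBBB ⇒ AB·AD·AD·AD
    B ↦ AD
    C ↦ AB
    A ↦ C  (constrained at step 1)
    D ↦ BD  (constrained at step 1)

A->C, B->AD, C->AB, D->BD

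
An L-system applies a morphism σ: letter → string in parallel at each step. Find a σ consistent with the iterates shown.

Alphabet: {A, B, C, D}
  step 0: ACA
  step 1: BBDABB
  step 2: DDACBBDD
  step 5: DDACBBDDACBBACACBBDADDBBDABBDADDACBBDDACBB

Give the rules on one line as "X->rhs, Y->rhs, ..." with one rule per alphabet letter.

  step 1 ⇒ step 2: BBDABB ⇒ D·D·AC·BB·D·D
    A ↦ BB
    B ↦ D
    D ↦ AC
  step 0 ⇒ step 1: ACA ⇒ BB·DA·BB
    C ↦ DA

A->BB, B->D, C->DA, D->AC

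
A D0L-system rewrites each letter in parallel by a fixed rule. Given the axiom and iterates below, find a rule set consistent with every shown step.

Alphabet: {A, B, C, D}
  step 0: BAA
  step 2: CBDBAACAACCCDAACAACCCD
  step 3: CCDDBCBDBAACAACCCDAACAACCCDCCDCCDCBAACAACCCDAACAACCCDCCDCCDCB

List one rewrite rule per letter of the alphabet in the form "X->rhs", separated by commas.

  step 2 ⇒ step 3: CBDBAACAACCCDAACAACCCD ⇒ CCD·DB·CB·DB·AAC·AAC·CCD·AAC·AAC·CCD·CCD·CCD·CB·AAC·AAC·CCD·AAC·AAC·CCD·CCD·CCD·CB
    A ↦ AAC
    B ↦ DB
    C ↦ CCD
    D ↦ CB

A->AAC, B->DB, C->CCD, D->CB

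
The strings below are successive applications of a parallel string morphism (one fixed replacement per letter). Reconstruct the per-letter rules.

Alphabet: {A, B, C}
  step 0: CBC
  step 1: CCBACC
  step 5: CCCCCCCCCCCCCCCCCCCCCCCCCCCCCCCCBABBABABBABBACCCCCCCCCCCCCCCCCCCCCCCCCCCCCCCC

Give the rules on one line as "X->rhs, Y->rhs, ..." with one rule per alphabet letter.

A->B, B->BA, C->CC

  step 0 ⇒ step 1: CBC ⇒ CC·BA·CC
    B ↦ BA
    C ↦ CC
    A ↦ B  (constrained at step 1)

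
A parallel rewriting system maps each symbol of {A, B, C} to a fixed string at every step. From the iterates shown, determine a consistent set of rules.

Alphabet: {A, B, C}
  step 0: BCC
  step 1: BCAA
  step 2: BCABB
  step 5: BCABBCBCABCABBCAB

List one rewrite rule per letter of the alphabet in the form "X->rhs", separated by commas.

  step 1 ⇒ step 2: BCAA ⇒ BC·A·B·B
    A ↦ B
    B ↦ BC
    C ↦ A

A->B, B->BC, C->A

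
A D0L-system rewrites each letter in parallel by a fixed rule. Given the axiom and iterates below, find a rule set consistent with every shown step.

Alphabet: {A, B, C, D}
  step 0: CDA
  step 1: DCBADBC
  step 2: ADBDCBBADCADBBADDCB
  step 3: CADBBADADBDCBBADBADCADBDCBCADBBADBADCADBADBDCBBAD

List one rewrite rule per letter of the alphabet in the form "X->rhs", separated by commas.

A->C, B->BAD, C->DCB, D->ADB

  step 2 ⇒ step 3: ADBDCBBADCADBBADDCB ⇒ C·ADB·BAD·ADB·DCB·BAD·BAD·C·ADB·DCB·C·ADB·BAD·BAD·C·ADB·ADB·DCB·BAD
    A ↦ C
    B ↦ BAD
    C ↦ DCB
    D ↦ ADB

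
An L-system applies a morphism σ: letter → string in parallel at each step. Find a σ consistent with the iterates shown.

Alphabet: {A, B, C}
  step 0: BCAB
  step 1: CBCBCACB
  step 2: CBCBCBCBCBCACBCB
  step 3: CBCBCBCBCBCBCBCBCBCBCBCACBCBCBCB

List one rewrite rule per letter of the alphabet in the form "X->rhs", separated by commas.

  step 2 ⇒ step 3: CBCBCBCBCBCACBCB ⇒ CB·CB·CB·CB·CB·CB·CB·CB·CB·CB·CB·CA·CB·CB·CB·CB
    A ↦ CA
    B ↦ CB
    C ↦ CB

A->CA, B->CB, C->CB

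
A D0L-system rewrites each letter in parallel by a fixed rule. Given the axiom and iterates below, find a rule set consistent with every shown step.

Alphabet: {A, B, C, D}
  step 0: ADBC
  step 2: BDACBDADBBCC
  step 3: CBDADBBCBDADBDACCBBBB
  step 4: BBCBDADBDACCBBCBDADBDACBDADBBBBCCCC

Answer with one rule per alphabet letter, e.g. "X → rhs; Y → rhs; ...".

A->D, B->C, C->BB, D->BDA

  step 3 ⇒ step 4: CBDADBBCBDADBDACCBBBB ⇒ BB·C·BDA·D·BDA·C·C·BB·C·BDA·D·BDA·C·BDA·D·BB·BB·C·C·C·C
    A ↦ D
    B ↦ C
    C ↦ BB
    D ↦ BDA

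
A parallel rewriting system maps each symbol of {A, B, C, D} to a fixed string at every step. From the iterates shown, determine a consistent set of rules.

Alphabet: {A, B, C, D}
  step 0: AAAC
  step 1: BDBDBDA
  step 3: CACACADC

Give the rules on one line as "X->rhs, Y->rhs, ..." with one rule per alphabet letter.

A->BD, B->D, C->A, D->C

  step 0 ⇒ step 1: AAAC ⇒ BD·BD·BD·A
    A ↦ BD
    C ↦ A
    B ↦ D  (constrained at step 1)
    D ↦ C  (constrained at step 1)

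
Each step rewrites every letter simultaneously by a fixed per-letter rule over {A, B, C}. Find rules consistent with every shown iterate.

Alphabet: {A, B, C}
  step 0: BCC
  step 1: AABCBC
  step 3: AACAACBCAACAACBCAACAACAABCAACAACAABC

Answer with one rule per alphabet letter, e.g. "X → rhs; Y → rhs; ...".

A->AAC, B->AA, C->BC

  step 0 ⇒ step 1: BCC ⇒ AA·BC·BC
    B ↦ AA
    C ↦ BC
    A ↦ AAC  (constrained at step 1)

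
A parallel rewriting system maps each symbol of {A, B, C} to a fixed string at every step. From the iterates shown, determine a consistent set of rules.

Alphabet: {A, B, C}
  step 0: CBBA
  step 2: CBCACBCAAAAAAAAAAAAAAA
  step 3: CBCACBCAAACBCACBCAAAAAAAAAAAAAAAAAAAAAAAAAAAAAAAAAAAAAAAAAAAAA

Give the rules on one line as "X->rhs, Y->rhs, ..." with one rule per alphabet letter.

  step 2 ⇒ step 3: CBCACBCAAAAAAAAAAAAAAA ⇒ CBC·A·CBC·AAA·CBC·A·CBC·AAA·AAA·AAA·AAA·AAA·AAA·AAA·AAA·AAA·AAA·AAA·AAA·AAA·AAA·AAA
    A ↦ AAA
    B ↦ A
    C ↦ CBC

A->AAA, B->A, C->CBC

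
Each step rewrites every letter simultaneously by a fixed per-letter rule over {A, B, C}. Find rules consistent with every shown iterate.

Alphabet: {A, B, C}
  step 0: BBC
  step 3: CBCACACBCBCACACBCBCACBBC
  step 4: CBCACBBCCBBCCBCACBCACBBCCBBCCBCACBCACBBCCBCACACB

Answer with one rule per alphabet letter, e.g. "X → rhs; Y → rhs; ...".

A->BC, B->CA, C->CB

  step 3 ⇒ step 4: CBCACACBCBCACACBCBCACBBC ⇒ CB·CA·CB·BC·CB·BC·CB·CA·CB·CA·CB·BC·CB·BC·CB·CA·CB·CA·CB·BC·CB·CA·CA·CB
    A ↦ BC
    B ↦ CA
    C ↦ CB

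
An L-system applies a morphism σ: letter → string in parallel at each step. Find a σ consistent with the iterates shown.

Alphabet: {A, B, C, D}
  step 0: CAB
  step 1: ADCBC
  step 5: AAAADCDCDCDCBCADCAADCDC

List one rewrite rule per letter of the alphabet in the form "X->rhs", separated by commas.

A->DC, B->BC, C->A, D->A

  step 0 ⇒ step 1: CAB ⇒ A·DC·BC
    A ↦ DC
    B ↦ BC
    C ↦ A
    D ↦ A  (constrained at step 1)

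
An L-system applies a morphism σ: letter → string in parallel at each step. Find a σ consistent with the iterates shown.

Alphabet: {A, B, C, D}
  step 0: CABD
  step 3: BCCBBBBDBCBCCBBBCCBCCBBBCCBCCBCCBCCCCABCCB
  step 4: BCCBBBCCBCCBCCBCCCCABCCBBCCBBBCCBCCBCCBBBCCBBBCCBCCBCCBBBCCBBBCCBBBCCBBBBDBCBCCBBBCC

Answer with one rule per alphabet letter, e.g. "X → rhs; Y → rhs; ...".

  step 3 ⇒ step 4: BCCBBBBDBCBCCBBBCCBCCBBBCCBCCBCCBCCCCABCCB ⇒ BCC·B·B·BCC·BCC·BCC·BCC·CCA·BCC·B·BCC·B·B·BCC·BCC·BCC·B·B·BCC·B·B·BCC·BCC·BCC·B·B·BCC·B·B·BCC·B·B·BCC·B·B·B·B·DBC·BCC·B·B·BCC
    A ↦ DBC
    B ↦ BCC
    C ↦ B
    D ↦ CCA

A->DBC, B->BCC, C->B, D->CCA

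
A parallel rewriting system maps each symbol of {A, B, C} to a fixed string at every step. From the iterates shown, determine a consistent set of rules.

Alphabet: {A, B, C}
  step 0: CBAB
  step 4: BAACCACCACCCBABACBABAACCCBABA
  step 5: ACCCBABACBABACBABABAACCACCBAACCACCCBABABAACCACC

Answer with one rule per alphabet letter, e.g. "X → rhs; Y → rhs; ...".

A->C, B->AC, C->BA

  step 4 ⇒ step 5: BAACCACCACCCBABACBABAACCCBABA ⇒ AC·C·C·BA·BA·C·BA·BA·C·BA·BA·BA·AC·C·AC·C·BA·AC·C·AC·C·C·BA·BA·BA·AC·C·AC·C
    A ↦ C
    B ↦ AC
    C ↦ BA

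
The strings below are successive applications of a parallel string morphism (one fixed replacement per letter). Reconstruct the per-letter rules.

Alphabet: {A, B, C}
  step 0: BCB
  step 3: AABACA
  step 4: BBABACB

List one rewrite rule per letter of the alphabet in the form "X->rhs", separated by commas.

  step 3 ⇒ step 4: AABACA ⇒ B·B·A·B·AC·B
    A ↦ B
    B ↦ A
    C ↦ AC

A->B, B->A, C->AC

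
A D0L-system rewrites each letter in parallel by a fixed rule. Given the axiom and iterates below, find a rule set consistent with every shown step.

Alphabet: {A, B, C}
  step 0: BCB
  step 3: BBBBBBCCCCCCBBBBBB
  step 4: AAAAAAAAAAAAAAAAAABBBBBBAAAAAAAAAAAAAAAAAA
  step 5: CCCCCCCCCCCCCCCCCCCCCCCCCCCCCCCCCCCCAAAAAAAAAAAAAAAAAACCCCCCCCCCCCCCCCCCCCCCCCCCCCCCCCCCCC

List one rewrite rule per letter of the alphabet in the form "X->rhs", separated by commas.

A->CC, B->AAA, C->B

  step 4 ⇒ step 5: AAAAAAAAAAAAAAAAAABBBBBBAAAAAAAAAAAAAAAAAA ⇒ CC·CC·CC·CC·CC·CC·CC·CC·CC·CC·CC·CC·CC·CC·CC·CC·CC·CC·AAA·AAA·AAA·AAA·AAA·AAA·CC·CC·CC·CC·CC·CC·CC·CC·CC·CC·CC·CC·CC·CC·CC·CC·CC·CC
    A ↦ CC
    B ↦ AAA
  step 3 ⇒ step 4: BBBBBBCCCCCCBBBBBB ⇒ AAA·AAA·AAA·AAA·AAA·AAA·B·B·B·B·B·B·AAA·AAA·AAA·AAA·AAA·AAA
    C ↦ B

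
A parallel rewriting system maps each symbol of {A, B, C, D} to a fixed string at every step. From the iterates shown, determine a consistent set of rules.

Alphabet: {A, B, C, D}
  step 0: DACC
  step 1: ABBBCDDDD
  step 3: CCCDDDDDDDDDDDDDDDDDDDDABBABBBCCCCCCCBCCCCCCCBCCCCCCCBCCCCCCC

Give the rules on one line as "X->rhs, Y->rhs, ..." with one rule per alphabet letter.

A->BC, B->CCC, C->DD, D->ABB

  step 0 ⇒ step 1: DACC ⇒ ABB·BC·DD·DD
    A ↦ BC
    C ↦ DD
    D ↦ ABB
    B ↦ CCC  (constrained at step 1)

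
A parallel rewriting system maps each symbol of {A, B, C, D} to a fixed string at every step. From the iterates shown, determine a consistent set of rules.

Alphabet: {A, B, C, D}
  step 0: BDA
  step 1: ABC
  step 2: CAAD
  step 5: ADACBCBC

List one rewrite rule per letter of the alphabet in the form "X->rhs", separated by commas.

A->C, B->A, C->AD, D->B

  step 1 ⇒ step 2: ABC ⇒ C·A·AD
    A ↦ C
    B ↦ A
    C ↦ AD
  step 0 ⇒ step 1: BDA ⇒ A·B·C
    D ↦ B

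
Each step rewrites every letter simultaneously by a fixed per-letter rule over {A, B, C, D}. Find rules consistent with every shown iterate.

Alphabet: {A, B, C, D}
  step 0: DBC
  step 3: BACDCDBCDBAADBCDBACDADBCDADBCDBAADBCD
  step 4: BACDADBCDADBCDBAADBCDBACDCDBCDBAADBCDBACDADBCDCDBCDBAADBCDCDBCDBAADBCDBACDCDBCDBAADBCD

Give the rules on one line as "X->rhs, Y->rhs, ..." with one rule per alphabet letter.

A->CD, B->BA, C->AD, D->BCD

  step 3 ⇒ step 4: BACDCDBCDBAADBCDBACDADBCDADBCDBAADBCD ⇒ BA·CD·AD·BCD·AD·BCD·BA·AD·BCD·BA·CD·CD·BCD·BA·AD·BCD·BA·CD·AD·BCD·CD·BCD·BA·AD·BCD·CD·BCD·BA·AD·BCD·BA·CD·CD·BCD·BA·AD·BCD
    A ↦ CD
    B ↦ BA
    C ↦ AD
    D ↦ BCD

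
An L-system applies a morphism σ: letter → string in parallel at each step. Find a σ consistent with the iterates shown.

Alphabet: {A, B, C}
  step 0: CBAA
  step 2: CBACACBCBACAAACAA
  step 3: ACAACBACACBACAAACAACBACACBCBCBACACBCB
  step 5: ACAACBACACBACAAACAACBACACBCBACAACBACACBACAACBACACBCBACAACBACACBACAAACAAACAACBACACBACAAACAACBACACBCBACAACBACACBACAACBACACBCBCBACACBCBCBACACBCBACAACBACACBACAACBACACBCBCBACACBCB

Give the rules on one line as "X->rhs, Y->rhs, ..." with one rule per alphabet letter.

A->CB, B->A, C->ACA

  step 2 ⇒ step 3: CBACACBCBACAAACAA ⇒ ACA·A·CB·ACA·CB·ACA·A·ACA·A·CB·ACA·CB·CB·CB·ACA·CB·CB
    A ↦ CB
    B ↦ A
    C ↦ ACA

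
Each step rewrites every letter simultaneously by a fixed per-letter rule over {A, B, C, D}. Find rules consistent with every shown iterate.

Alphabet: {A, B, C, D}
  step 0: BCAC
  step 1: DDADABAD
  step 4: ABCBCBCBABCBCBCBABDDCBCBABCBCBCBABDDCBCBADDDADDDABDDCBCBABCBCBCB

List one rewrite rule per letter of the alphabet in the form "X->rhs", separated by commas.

  step 0 ⇒ step 1: BCAC ⇒ DD·AD·AB·AD
    A ↦ AB
    B ↦ DD
    C ↦ AD
    D ↦ CB  (constrained at step 1)

A->AB, B->DD, C->AD, D->CB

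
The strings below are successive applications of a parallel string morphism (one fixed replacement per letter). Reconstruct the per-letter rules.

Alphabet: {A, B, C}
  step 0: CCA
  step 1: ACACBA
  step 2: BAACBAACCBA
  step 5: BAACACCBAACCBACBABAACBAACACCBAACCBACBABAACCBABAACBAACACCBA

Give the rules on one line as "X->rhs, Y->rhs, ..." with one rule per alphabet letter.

A->BA, B->C, C->AC

  step 1 ⇒ step 2: ACACBA ⇒ BA·AC·BA·AC·C·BA
    A ↦ BA
    B ↦ C
    C ↦ AC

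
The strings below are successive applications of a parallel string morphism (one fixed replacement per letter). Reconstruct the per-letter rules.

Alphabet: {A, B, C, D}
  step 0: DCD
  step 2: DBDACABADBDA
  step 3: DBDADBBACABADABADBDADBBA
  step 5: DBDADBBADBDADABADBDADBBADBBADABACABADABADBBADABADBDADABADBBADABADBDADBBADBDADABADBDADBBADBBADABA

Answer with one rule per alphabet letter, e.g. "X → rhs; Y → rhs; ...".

  step 2 ⇒ step 3: DBDACABADBDA ⇒ DB·DA·DB·BA·CA·BA·DA·BA·DB·DA·DB·BA
    A ↦ BA
    B ↦ DA
    C ↦ CA
    D ↦ DB

A->BA, B->DA, C->CA, D->DB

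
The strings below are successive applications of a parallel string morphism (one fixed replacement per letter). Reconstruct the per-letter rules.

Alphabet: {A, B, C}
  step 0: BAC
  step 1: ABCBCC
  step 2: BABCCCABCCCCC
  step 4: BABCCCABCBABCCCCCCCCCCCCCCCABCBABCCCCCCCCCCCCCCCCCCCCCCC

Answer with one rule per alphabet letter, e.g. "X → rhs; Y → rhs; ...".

  step 1 ⇒ step 2: ABCBCC ⇒ B·ABC·CC·ABC·CC·CC
    A ↦ B
    B ↦ ABC
    C ↦ CC

A->B, B->ABC, C->CC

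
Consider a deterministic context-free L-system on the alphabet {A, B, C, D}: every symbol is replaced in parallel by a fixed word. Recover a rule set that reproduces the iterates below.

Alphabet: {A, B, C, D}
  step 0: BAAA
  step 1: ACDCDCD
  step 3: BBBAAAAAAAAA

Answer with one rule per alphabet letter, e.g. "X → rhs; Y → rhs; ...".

A->CD, B->A, C->BB, D->B

  step 0 ⇒ step 1: BAAA ⇒ A·CD·CD·CD
    A ↦ CD
    B ↦ A
    C ↦ BB  (constrained at step 1)
    D ↦ B  (constrained at step 1)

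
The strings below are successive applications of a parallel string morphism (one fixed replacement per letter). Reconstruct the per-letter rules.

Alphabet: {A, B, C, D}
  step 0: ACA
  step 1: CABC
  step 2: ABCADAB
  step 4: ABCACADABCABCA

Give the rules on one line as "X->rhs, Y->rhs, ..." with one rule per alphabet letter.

  step 1 ⇒ step 2: CABC ⇒ AB·C·AD·AB
    A ↦ C
    B ↦ AD
    C ↦ AB
    D ↦ A  (constrained at step 2)

A->C, B->AD, C->AB, D->A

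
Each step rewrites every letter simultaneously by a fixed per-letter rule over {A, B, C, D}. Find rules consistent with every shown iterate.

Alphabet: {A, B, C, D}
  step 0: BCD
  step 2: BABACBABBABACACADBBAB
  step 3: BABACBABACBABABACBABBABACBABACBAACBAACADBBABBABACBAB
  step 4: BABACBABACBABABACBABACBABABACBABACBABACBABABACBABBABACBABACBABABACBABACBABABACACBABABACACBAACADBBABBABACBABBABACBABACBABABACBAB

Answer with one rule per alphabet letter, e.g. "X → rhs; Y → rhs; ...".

  step 3 ⇒ step 4: BABACBABACBABABACBABBABACBABACBAACBAACADBBABBABACBAB ⇒ BAB·AC·BAB·AC·BA·BAB·AC·BAB·AC·BA·BAB·AC·BAB·AC·BAB·AC·BA·BAB·AC·BAB·BAB·AC·BAB·AC·BA·BAB·AC·BAB·AC·BA·BAB·AC·AC·BA·BAB·AC·AC·BA·AC·ADB·BAB·BAB·AC·BAB·BAB·AC·BAB·AC·BA·BAB·AC·BAB
    A ↦ AC
    B ↦ BAB
    C ↦ BA
    D ↦ ADB

A->AC, B->BAB, C->BA, D->ADB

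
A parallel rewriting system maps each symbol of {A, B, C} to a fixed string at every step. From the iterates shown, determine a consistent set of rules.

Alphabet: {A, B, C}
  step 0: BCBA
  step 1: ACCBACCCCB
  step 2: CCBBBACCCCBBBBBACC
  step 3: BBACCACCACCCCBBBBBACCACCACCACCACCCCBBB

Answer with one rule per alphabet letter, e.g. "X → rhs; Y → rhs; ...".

A->CCB, B->ACC, C->B

  step 2 ⇒ step 3: CCBBBACCCCBBBBBACC ⇒ B·B·ACC·ACC·ACC·CCB·B·B·B·B·ACC·ACC·ACC·ACC·ACC·CCB·B·B
    A ↦ CCB
    B ↦ ACC
    C ↦ B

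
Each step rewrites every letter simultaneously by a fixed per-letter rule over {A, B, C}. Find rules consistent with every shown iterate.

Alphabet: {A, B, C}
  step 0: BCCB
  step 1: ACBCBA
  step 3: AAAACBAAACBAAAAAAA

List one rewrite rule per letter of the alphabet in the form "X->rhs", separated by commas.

A->AA, B->A, C->CB

  step 0 ⇒ step 1: BCCB ⇒ A·CB·CB·A
    B ↦ A
    C ↦ CB
    A ↦ AA  (constrained at step 1)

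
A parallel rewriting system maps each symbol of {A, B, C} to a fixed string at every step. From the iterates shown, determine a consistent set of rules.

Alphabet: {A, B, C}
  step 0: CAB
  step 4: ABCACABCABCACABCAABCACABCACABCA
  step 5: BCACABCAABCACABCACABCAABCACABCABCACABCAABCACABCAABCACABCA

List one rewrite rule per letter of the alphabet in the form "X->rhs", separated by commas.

  step 4 ⇒ step 5: ABCACABCABCACABCAABCACABCACABCA ⇒ BCA·C·A·BCA·A·BCA·C·A·BCA·C·A·BCA·A·BCA·C·A·BCA·BCA·C·A·BCA·A·BCA·C·A·BCA·A·BCA·C·A·BCA
    A ↦ BCA
    B ↦ C
    C ↦ A

A->BCA, B->C, C->A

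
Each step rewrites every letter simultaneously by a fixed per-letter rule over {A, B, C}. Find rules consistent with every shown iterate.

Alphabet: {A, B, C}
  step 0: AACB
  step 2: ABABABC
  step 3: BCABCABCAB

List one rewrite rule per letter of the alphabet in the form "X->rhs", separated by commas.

  step 2 ⇒ step 3: ABABABC ⇒ BC·A·BC·A·BC·A·B
    A ↦ BC
    B ↦ A
    C ↦ B

A->BC, B->A, C->B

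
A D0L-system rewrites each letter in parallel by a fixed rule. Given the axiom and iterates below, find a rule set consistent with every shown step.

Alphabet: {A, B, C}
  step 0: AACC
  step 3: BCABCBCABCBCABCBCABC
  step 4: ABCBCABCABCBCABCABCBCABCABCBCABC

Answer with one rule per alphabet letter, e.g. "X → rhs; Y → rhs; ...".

  step 3 ⇒ step 4: BCABCBCABCBCABCBCABC ⇒ A·BC·BC·A·BC·A·BC·BC·A·BC·A·BC·BC·A·BC·A·BC·BC·A·BC
    A ↦ BC
    B ↦ A
    C ↦ BC

A->BC, B->A, C->BC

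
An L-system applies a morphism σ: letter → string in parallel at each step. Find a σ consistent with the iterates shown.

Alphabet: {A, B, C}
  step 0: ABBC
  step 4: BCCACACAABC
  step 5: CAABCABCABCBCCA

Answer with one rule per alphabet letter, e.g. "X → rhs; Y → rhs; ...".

A->BC, B->C, C->A

  step 4 ⇒ step 5: BCCACACAABC ⇒ C·A·A·BC·A·BC·A·BC·BC·C·A
    A ↦ BC
    B ↦ C
    C ↦ A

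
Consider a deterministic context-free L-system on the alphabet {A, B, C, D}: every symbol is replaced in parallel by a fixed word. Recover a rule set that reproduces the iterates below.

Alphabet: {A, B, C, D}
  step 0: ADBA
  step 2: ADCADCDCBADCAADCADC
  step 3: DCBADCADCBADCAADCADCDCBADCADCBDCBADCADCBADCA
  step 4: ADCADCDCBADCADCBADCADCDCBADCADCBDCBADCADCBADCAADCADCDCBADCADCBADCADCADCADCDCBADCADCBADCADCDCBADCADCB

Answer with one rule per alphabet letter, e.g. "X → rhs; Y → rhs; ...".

A->DCB, B->DC, C->DCA, D->A

  step 3 ⇒ step 4: DCBADCADCBADCAADCADCDCBADCADCBDCBADCADCBADCA ⇒ A·DCA·DC·DCB·A·DCA·DCB·A·DCA·DC·DCB·A·DCA·DCB·DCB·A·DCA·DCB·A·DCA·A·DCA·DC·DCB·A·DCA·DCB·A·DCA·DC·A·DCA·DC·DCB·A·DCA·DCB·A·DCA·DC·DCB·A·DCA·DCB
    A ↦ DCB
    B ↦ DC
    C ↦ DCA
    D ↦ A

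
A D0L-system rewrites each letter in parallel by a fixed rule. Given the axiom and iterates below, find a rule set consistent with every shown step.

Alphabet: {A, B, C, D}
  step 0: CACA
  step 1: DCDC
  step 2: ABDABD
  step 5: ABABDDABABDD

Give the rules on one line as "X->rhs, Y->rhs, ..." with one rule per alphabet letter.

  step 1 ⇒ step 2: DCDC ⇒ AB·D·AB·D
    C ↦ D
    D ↦ AB
  step 0 ⇒ step 1: CACA ⇒ D·C·D·C
    A ↦ C
    B ↦ C  (constrained at step 2)

A->C, B->C, C->D, D->AB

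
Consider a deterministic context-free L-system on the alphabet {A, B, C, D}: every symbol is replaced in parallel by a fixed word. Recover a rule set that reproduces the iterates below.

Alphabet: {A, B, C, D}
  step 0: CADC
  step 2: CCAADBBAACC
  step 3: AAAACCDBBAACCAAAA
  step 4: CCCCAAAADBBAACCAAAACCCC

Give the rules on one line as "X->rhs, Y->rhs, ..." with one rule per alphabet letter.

  step 3 ⇒ step 4: AAAACCDBBAACCAAAA ⇒ C·C·C·C·AA·AA·DBB·A·A·C·C·AA·AA·C·C·C·C
    A ↦ C
    B ↦ A
    C ↦ AA
    D ↦ DBB

A->C, B->A, C->AA, D->DBB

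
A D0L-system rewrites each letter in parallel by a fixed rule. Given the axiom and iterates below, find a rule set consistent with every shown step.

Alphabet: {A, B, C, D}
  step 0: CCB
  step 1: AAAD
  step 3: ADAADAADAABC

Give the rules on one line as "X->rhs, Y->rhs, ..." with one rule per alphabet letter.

  step 0 ⇒ step 1: CCB ⇒ A·A·AD
    B ↦ AD
    C ↦ A
    A ↦ BC  (constrained at step 1)
    D ↦ CA  (constrained at step 1)

A->BC, B->AD, C->A, D->CA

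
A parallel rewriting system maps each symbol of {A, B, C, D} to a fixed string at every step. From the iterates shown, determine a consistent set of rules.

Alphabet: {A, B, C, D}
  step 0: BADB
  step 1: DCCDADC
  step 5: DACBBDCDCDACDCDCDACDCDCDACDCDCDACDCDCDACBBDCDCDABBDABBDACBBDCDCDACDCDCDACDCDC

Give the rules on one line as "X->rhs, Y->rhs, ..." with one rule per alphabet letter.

  step 0 ⇒ step 1: BADB ⇒ DC·C·DA·DC
    A ↦ C
    B ↦ DC
    D ↦ DA
    C ↦ BB  (constrained at step 1)

A->C, B->DC, C->BB, D->DA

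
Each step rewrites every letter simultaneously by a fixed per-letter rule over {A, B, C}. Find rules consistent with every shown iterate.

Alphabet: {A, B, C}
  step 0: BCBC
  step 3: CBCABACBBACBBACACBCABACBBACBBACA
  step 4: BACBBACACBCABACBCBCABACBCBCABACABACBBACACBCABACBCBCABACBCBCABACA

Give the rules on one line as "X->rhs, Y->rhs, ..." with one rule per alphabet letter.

A->CA, B->CB, C->BA

  step 3 ⇒ step 4: CBCABACBBACBBACACBCABACBBACBBACA ⇒ BA·CB·BA·CA·CB·CA·BA·CB·CB·CA·BA·CB·CB·CA·BA·CA·BA·CB·BA·CA·CB·CA·BA·CB·CB·CA·BA·CB·CB·CA·BA·CA
    A ↦ CA
    B ↦ CB
    C ↦ BA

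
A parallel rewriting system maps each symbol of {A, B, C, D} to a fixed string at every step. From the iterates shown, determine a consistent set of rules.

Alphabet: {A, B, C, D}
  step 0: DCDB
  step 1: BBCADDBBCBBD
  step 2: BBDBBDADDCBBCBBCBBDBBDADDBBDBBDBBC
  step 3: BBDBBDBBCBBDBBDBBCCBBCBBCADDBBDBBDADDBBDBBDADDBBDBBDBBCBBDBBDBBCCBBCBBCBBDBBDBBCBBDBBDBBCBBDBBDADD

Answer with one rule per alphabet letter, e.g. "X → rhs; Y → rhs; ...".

  step 2 ⇒ step 3: BBDBBDADDCBBCBBCBBDBBDADDBBDBBDBBC ⇒ BBD·BBD·BBC·BBD·BBD·BBC·C·BBC·BBC·ADD·BBD·BBD·ADD·BBD·BBD·ADD·BBD·BBD·BBC·BBD·BBD·BBC·C·BBC·BBC·BBD·BBD·BBC·BBD·BBD·BBC·BBD·BBD·ADD
    A ↦ C
    B ↦ BBD
    C ↦ ADD
    D ↦ BBC

A->C, B->BBD, C->ADD, D->BBC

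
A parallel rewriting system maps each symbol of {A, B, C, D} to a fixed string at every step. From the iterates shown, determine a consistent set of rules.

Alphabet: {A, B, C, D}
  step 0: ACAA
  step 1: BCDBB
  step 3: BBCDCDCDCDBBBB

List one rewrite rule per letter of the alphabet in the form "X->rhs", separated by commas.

A->B, B->AA, C->CD, D->CD

  step 0 ⇒ step 1: ACAA ⇒ B·CD·B·B
    A ↦ B
    C ↦ CD
    B ↦ AA  (constrained at step 1)
    D ↦ CD  (constrained at step 1)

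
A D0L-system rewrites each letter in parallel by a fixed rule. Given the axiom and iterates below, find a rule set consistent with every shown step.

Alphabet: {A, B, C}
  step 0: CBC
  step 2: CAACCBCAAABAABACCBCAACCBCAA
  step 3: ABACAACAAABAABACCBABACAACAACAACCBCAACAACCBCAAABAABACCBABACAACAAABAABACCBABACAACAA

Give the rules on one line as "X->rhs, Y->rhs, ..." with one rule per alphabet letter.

  step 2 ⇒ step 3: CAACCBCAAABAABACCBCAACCBCAA ⇒ ABA·CAA·CAA·ABA·ABA·CCB·ABA·CAA·CAA·CAA·CCB·CAA·CAA·CCB·CAA·ABA·ABA·CCB·ABA·CAA·CAA·ABA·ABA·CCB·ABA·CAA·CAA
    A ↦ CAA
    B ↦ CCB
    C ↦ ABA

A->CAA, B->CCB, C->ABA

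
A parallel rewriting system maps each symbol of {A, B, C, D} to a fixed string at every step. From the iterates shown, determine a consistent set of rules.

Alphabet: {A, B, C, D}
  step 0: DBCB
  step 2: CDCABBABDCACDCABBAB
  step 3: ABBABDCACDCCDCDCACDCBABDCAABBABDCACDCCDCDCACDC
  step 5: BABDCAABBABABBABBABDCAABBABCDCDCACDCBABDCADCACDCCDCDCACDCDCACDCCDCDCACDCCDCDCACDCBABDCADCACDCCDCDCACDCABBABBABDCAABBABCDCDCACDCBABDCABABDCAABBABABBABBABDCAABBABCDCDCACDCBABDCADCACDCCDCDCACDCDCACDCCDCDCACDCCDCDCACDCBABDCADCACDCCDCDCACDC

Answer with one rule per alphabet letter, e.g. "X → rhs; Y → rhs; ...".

A->DCA, B->CDC, C->AB, D->B

  step 2 ⇒ step 3: CDCABBABDCACDCABBAB ⇒ AB·B·AB·DCA·CDC·CDC·DCA·CDC·B·AB·DCA·AB·B·AB·DCA·CDC·CDC·DCA·CDC
    A ↦ DCA
    B ↦ CDC
    C ↦ AB
    D ↦ B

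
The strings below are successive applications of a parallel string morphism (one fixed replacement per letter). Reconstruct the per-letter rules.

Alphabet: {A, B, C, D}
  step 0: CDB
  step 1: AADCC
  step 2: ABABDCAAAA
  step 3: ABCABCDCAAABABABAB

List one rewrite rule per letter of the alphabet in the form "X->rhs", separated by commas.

  step 2 ⇒ step 3: ABABDCAAAA ⇒ AB·C·AB·C·DC·AA·AB·AB·AB·AB
    A ↦ AB
    B ↦ C
    C ↦ AA
    D ↦ DC

A->AB, B->C, C->AA, D->DC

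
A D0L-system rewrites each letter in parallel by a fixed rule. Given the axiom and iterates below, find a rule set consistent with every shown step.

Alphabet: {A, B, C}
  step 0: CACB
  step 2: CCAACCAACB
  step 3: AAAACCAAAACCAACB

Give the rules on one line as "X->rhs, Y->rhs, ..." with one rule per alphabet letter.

  step 2 ⇒ step 3: CCAACCAACB ⇒ AA·AA·C·C·AA·AA·C·C·AA·CB
    A ↦ C
    B ↦ CB
    C ↦ AA

A->C, B->CB, C->AA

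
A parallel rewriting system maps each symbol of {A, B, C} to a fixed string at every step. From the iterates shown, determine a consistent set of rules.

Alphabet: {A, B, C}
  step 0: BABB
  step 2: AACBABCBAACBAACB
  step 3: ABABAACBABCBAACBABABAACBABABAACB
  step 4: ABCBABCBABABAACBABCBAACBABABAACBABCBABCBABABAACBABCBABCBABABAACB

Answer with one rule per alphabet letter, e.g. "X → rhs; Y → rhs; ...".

  step 3 ⇒ step 4: ABABAACBABCBAACBABABAACBABABAACB ⇒ AB·CB·AB·CB·AB·AB·AA·CB·AB·CB·AA·CB·AB·AB·AA·CB·AB·CB·AB·CB·AB·AB·AA·CB·AB·CB·AB·CB·AB·AB·AA·CB
    A ↦ AB
    B ↦ CB
    C ↦ AA

A->AB, B->CB, C->AA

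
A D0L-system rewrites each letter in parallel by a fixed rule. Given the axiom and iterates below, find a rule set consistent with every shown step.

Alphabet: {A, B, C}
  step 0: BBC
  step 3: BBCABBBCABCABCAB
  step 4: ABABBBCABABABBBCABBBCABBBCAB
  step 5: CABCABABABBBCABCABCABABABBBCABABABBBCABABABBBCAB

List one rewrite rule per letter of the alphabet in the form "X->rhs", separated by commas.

A->C, B->AB, C->BB

  step 4 ⇒ step 5: ABABBBCABABABBBCABBBCABBBCAB ⇒ C·AB·C·AB·AB·AB·BB·C·AB·C·AB·C·AB·AB·AB·BB·C·AB·AB·AB·BB·C·AB·AB·AB·BB·C·AB
    A ↦ C
    B ↦ AB
    C ↦ BB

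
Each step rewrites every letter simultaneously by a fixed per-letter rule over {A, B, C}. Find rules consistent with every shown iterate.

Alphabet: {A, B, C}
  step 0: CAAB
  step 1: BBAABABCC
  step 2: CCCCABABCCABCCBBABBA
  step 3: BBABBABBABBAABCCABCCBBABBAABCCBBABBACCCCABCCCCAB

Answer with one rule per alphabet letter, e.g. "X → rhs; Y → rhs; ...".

A->AB, B->CC, C->BBA

  step 2 ⇒ step 3: CCCCABABCCABCCBBABBA ⇒ BBA·BBA·BBA·BBA·AB·CC·AB·CC·BBA·BBA·AB·CC·BBA·BBA·CC·CC·AB·CC·CC·AB
    A ↦ AB
    B ↦ CC
    C ↦ BBA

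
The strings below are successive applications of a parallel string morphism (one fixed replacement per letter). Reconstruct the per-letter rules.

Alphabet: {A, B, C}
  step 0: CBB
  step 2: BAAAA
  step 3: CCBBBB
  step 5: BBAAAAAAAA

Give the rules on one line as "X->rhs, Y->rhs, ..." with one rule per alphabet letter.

  step 2 ⇒ step 3: BAAAA ⇒ CC·B·B·B·B
    A ↦ B
    B ↦ CC
    C ↦ A  (constrained at step 0)

A->B, B->CC, C->A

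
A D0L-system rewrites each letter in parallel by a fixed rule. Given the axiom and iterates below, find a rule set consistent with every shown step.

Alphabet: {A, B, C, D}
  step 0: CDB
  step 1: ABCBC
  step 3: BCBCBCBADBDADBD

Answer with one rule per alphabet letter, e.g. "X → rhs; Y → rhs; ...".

A->DBD, B->C, C->A, D->BCB

  step 0 ⇒ step 1: CDB ⇒ A·BCB·C
    B ↦ C
    C ↦ A
    D ↦ BCB
    A ↦ DBD  (constrained at step 1)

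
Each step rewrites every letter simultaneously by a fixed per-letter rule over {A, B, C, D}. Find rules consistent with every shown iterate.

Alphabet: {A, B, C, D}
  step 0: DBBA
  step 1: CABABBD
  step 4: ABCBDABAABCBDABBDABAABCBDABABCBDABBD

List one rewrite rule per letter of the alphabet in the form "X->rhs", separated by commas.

  step 0 ⇒ step 1: DBBA ⇒ C·AB·AB·BD
    A ↦ BD
    B ↦ AB
    D ↦ C
    C ↦ A  (constrained at step 1)

A->BD, B->AB, C->A, D->C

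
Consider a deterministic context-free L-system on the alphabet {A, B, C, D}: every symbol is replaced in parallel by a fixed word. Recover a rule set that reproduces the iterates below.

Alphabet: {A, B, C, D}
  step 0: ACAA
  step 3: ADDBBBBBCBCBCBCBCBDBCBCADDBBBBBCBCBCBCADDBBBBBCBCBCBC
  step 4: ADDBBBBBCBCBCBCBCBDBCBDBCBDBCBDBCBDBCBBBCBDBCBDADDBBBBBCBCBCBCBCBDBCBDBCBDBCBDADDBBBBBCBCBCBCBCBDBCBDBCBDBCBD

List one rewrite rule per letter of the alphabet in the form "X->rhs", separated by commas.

A->ADD, B->BC, C->BD, D->BB

  step 3 ⇒ step 4: ADDBBBBBCBCBCBCBCBDBCBCADDBBBBBCBCBCBCADDBBBBBCBCBCBC ⇒ ADD·BB·BB·BC·BC·BC·BC·BC·BD·BC·BD·BC·BD·BC·BD·BC·BD·BC·BB·BC·BD·BC·BD·ADD·BB·BB·BC·BC·BC·BC·BC·BD·BC·BD·BC·BD·BC·BD·ADD·BB·BB·BC·BC·BC·BC·BC·BD·BC·BD·BC·BD·BC·BD
    A ↦ ADD
    B ↦ BC
    C ↦ BD
    D ↦ BB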